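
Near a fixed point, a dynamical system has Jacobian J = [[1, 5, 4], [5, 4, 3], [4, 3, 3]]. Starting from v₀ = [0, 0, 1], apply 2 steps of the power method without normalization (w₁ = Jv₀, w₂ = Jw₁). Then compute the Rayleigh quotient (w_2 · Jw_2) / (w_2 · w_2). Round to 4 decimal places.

λ ≈ 10.7054

w1 = Jv₀ = (4, 3, 3)
w2 = Jw1 = (31, 41, 34)
Jw2 = (372, 421, 349)
w2·Jw2 = 31·372 + 41·421 + 34·349 = 40659; w2·w2 = 31·31 + 41·41 + 34·34 = 3798
λ ≈ 40659/3798 = 10.7054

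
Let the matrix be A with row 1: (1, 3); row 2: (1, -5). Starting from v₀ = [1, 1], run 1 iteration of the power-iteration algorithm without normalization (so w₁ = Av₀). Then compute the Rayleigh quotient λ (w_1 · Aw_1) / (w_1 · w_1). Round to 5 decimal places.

w1 = Av₀ = (1·1 + 3·1; 1·1 + (-5)·1) = (4, -4)
Aw1 = (-8, 24)
w1·Aw1 = 4·(-8) + (-4)·24 = -128; w1·w1 = 4·4 + (-4)·(-4) = 32
λ ≈ -128/32 = -4.00000

-4.00000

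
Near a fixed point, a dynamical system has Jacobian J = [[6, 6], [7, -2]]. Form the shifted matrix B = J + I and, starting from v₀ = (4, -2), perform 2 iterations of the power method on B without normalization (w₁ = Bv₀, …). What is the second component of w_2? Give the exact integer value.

B = J + I has rows (7, 6); (7, -1)
w1 = Bv₀ = (16, 30)
w2 = Bw1 = (292, 82)
Requested component of w2: 82

82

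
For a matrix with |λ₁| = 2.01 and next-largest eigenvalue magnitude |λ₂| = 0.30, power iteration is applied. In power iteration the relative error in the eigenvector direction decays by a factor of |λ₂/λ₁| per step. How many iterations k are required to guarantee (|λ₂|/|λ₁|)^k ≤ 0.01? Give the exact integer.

|λ₂/λ₁| = 0.30/2.01 = 0.14925
Need k ≥ ln(0.01) / ln(0.14925) = -4.6052 / -1.9021 ≈ 2.421
Smallest integer k satisfying the bound: 3

3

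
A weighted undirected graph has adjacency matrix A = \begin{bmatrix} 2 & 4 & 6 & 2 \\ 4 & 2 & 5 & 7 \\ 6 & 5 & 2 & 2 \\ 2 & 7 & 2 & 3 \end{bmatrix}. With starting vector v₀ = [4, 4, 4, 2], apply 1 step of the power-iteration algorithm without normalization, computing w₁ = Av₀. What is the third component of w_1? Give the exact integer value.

w1 = Av₀ = (2·4 + 4·4 + 6·4 + 2·2; 4·4 + 2·4 + 5·4 + 7·2; 6·4 + 5·4 + 2·4 + 2·2; 2·4 + 7·4 + 2·4 + 3·2) = (52, 58, 56, 50)
The requested component of w1 is 56.

56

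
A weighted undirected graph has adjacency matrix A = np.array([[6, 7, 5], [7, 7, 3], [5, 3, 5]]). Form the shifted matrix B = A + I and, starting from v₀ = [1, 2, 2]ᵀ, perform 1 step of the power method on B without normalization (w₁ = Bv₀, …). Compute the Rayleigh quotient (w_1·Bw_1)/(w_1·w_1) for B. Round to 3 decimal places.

17.309

B = A + I has rows (7, 7, 5); (7, 8, 3); (5, 3, 6)
w1 = Bv₀ = (31, 29, 23)
Bw1 = (535, 518, 380)
w1·Bw1 = 40347; w1·w1 = 2331; μ ≈ 40347/2331 = 17.309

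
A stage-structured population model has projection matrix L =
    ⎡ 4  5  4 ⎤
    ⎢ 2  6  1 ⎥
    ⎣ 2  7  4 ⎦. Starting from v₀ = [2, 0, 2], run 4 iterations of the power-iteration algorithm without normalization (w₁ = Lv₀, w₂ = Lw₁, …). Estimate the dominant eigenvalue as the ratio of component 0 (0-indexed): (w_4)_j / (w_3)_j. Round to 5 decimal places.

10.70192

w1 = Lv₀ = (4·2 + 5·0 + 4·2; 2·2 + 6·0 + 1·2; 2·2 + 7·0 + 4·2) = (16, 6, 12)
w2 = Lw1 = (4·16 + 5·6 + 4·12; 2·16 + 6·6 + 1·12; 2·16 + 7·6 + 4·12) = (142, 80, 122)
w3 = Lw2 = (1456, 886, 1332)
w4 = Lw3 = (15582, 9560, 14442)
Ratio at component: 15582 / 1456 = 10.70192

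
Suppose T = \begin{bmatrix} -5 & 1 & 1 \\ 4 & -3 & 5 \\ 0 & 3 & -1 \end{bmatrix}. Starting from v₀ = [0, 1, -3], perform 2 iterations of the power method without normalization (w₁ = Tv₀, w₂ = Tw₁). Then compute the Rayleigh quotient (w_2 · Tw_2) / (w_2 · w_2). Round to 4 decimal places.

w1 = Tv₀ = ((-5)·0 + 1·1 + 1·(-3); 4·0 + (-3)·1 + 5·(-3); 0·0 + 3·1 + (-1)·(-3)) = (-2, -18, 6)
w2 = Tw1 = ((-5)·(-2) + 1·(-18) + 1·6; 4·(-2) + (-3)·(-18) + 5·6; 0·(-2) + 3·(-18) + (-1)·6) = (-2, 76, -60)
Tw2 = (26, -536, 288)
w2·Tw2 = (-2)·26 + 76·(-536) + (-60)·288 = -58068; w2·w2 = (-2)·(-2) + 76·76 + (-60)·(-60) = 9380
λ ≈ -58068/9380 = -6.1906

-6.1906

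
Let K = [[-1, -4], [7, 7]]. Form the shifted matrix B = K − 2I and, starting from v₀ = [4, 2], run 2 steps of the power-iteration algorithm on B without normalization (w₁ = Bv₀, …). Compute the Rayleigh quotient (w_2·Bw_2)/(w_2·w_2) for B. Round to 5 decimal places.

B = K − 2I has rows (-3, -4); (7, 5)
w1 = Bv₀ = ((-3)·4 + (-4)·2; 7·4 + 5·2) = (-20, 38)
w2 = Bw1 = ((-3)·(-20) + (-4)·38; 7·(-20) + 5·38) = (-92, 50)
Bw2 = (76, -394)
w2·Bw2 = -26692; w2·w2 = 10964; μ ≈ -26692/10964 = -2.43451

μ ≈ -2.43451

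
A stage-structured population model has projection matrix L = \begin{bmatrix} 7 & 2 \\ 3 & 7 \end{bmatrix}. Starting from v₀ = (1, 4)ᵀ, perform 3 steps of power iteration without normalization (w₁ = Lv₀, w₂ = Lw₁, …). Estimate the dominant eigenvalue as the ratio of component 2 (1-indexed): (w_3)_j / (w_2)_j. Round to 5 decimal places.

8.91221

w1 = Lv₀ = (7·1 + 2·4; 3·1 + 7·4) = (15, 31)
w2 = Lw1 = (7·15 + 2·31; 3·15 + 7·31) = (167, 262)
w3 = Lw2 = (1693, 2335)
Ratio at component: 2335 / 262 = 8.91221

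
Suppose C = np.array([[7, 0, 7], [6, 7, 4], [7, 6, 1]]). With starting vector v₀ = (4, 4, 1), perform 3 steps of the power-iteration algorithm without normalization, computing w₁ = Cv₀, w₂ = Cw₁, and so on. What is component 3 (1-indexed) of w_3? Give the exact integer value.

w1 = Cv₀ = (7·4 + 0·4 + 7·1; 6·4 + 7·4 + 4·1; 7·4 + 6·4 + 1·1) = (35, 56, 53)
w2 = Cw1 = (7·35 + 0·56 + 7·53; 6·35 + 7·56 + 4·53; 7·35 + 6·56 + 1·53) = (616, 814, 634)
w3 = Cw2 = (8750, 11930, 9830)
The requested component of w3 is 9830.

9830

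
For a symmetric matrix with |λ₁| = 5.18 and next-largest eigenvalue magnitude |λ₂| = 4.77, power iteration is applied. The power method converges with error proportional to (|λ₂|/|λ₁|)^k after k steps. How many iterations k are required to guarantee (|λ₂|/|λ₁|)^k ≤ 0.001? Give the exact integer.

84

|λ₂/λ₁| = 4.77/5.18 = 0.92085
Need k ≥ ln(0.001) / ln(0.92085) = -6.9078 / -0.0825 ≈ 83.772
Smallest integer k satisfying the bound: 84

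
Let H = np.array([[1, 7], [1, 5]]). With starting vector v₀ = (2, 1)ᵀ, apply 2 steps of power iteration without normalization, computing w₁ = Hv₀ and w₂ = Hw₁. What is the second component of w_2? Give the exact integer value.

44

w1 = Hv₀ = (1·2 + 7·1; 1·2 + 5·1) = (9, 7)
w2 = Hw1 = (1·9 + 7·7; 1·9 + 5·7) = (58, 44)
The requested component of w2 is 44.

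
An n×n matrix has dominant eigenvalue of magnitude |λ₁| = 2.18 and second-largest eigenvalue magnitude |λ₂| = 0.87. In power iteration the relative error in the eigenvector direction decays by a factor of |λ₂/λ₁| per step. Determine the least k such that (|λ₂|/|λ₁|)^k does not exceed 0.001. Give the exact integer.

8

|λ₂/λ₁| = 0.87/2.18 = 0.39908
Need k ≥ ln(0.001) / ln(0.39908) = -6.9078 / -0.9186 ≈ 7.520
Smallest integer k satisfying the bound: 8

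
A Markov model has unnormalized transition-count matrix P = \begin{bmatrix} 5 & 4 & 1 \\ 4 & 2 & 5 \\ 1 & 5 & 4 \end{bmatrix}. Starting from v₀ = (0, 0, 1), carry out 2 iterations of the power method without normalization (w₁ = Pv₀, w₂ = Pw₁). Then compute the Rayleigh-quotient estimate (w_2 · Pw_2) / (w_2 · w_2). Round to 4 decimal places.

w1 = Pv₀ = (5·0 + 4·0 + 1·1; 4·0 + 2·0 + 5·1; 1·0 + 5·0 + 4·1) = (1, 5, 4)
w2 = Pw1 = (5·1 + 4·5 + 1·4; 4·1 + 2·5 + 5·4; 1·1 + 5·5 + 4·4) = (29, 34, 42)
Pw2 = (323, 394, 367)
w2·Pw2 = 29·323 + 34·394 + 42·367 = 38177; w2·w2 = 29·29 + 34·34 + 42·42 = 3761
λ ≈ 38177/3761 = 10.1508

10.1508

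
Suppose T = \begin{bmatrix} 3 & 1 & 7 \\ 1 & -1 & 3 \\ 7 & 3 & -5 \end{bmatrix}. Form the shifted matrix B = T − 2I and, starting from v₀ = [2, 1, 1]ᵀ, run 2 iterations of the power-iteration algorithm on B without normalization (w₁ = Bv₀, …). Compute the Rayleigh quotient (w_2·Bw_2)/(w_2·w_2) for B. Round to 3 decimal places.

B = T − 2I has rows (1, 1, 7); (1, -3, 3); (7, 3, -7)
w1 = Bv₀ = (1·2 + 1·1 + 7·1; 1·2 + (-3)·1 + 3·1; 7·2 + 3·1 + (-7)·1) = (10, 2, 10)
w2 = Bw1 = (1·10 + 1·2 + 7·10; 1·10 + (-3)·2 + 3·10; 7·10 + 3·2 + (-7)·10) = (82, 34, 6)
Bw2 = (158, -2, 634)
w2·Bw2 = 16692; w2·w2 = 7916; μ ≈ 16692/7916 = 2.109

μ ≈ 2.109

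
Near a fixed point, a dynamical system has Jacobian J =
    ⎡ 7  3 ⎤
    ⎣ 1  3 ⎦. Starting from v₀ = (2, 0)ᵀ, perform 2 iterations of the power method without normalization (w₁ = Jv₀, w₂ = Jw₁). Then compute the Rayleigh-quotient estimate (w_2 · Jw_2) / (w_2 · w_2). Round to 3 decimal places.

w1 = Jv₀ = (7·2 + 3·0; 1·2 + 3·0) = (14, 2)
w2 = Jw1 = (7·14 + 3·2; 1·14 + 3·2) = (104, 20)
Jw2 = (788, 164)
w2·Jw2 = 104·788 + 20·164 = 85232; w2·w2 = 104·104 + 20·20 = 11216
λ ≈ 85232/11216 = 7.599

λ ≈ 7.599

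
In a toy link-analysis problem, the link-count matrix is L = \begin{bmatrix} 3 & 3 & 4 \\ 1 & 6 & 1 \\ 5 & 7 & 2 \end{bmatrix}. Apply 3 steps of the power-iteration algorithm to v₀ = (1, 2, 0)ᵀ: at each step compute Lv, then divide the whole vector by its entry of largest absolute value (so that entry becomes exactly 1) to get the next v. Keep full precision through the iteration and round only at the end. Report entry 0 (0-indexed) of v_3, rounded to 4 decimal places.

Lv0 = (9.00000, 13.00000, 19.00000); divide by 19.00000 → v1 = (0.47368, 0.68421, 1.00000)
Lv1 = (7.47368, 5.57895, 9.15789); divide by 9.15789 → v2 = (0.81609, 0.60920, 1.00000)
Lv2 = (8.27586, 5.47126, 10.34483); divide by 10.34483 → v3 = (0.80000, 0.52889, 1.00000)
Requested entry of v3: 1440/1800 = 0.8000

0.8000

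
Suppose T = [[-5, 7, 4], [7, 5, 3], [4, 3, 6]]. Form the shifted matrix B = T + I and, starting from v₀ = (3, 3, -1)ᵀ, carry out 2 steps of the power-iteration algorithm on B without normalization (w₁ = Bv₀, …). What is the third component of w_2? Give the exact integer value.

226

B = T + I has rows (-4, 7, 4); (7, 6, 3); (4, 3, 7)
w1 = Bv₀ = ((-4)·3 + 7·3 + 4·(-1); 7·3 + 6·3 + 3·(-1); 4·3 + 3·3 + 7·(-1)) = (5, 36, 14)
w2 = Bw1 = ((-4)·5 + 7·36 + 4·14; 7·5 + 6·36 + 3·14; 4·5 + 3·36 + 7·14) = (288, 293, 226)
Requested component of w2: 226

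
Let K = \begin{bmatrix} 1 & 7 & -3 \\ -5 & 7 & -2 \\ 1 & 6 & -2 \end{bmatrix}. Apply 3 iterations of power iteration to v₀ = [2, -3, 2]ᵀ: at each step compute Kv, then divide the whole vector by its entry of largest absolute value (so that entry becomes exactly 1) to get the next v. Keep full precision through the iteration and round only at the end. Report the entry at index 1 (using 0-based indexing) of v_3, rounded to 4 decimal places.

Kv0 = (-25.00000, -35.00000, -20.00000); divide by -35.00000 → v1 = (0.71429, 1.00000, 0.57143)
Kv1 = (6.00000, 2.28571, 5.57143); divide by 6.00000 → v2 = (1.00000, 0.38095, 0.92857)
Kv2 = (0.88095, -4.19048, 1.42857); divide by -4.19048 → v3 = (-0.21023, 1.00000, -0.34091)
Requested entry of v3: 880/880 = 1.0000

1.0000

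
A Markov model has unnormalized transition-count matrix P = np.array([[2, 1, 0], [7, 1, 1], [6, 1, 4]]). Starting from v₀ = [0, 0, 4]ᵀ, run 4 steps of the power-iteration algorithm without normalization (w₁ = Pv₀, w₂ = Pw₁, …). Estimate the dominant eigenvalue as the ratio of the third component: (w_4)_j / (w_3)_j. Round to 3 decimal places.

λ ≈ 4.899

w1 = Pv₀ = (0, 4, 16)
w2 = Pw1 = (4, 20, 68)
w3 = Pw2 = (28, 116, 316)
w4 = Pw3 = (172, 628, 1548)
Ratio at component: 1548 / 316 = 4.899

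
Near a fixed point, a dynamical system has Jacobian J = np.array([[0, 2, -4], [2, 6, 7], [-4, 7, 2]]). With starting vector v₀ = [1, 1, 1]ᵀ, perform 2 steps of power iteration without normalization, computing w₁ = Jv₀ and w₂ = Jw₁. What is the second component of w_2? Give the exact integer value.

121

w1 = Jv₀ = (-2, 15, 5)
w2 = Jw1 = (10, 121, 123)
The requested component of w2 is 121.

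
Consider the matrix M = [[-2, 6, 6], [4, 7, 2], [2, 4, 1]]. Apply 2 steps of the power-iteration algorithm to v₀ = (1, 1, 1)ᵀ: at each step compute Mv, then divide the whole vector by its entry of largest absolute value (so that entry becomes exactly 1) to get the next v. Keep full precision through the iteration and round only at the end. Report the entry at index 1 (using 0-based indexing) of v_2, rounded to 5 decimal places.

Mv0 = (10.000000, 13.000000, 7.000000); divide by 13.000000 → v1 = (0.769231, 1.000000, 0.538462)
Mv1 = (7.692308, 11.153846, 6.076923); divide by 11.153846 → v2 = (0.689655, 1.000000, 0.544828)
Requested entry of v2: 145/145 = 1.00000

1.00000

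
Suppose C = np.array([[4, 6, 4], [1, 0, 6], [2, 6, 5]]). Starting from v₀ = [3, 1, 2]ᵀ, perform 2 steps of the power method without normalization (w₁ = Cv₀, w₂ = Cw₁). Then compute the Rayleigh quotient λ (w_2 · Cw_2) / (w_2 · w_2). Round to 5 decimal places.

λ ≈ 11.02245

w1 = Cv₀ = (26, 15, 22)
w2 = Cw1 = (282, 158, 252)
Cw2 = (3084, 1794, 2772)
w2·Cw2 = 282·3084 + 158·1794 + 252·2772 = 1851684; w2·w2 = 282·282 + 158·158 + 252·252 = 167992
λ ≈ 1851684/167992 = 11.02245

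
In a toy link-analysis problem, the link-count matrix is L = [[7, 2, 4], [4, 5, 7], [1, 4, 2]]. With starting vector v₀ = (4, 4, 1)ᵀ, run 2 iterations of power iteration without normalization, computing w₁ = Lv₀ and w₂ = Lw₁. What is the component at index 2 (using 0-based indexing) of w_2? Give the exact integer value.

256

w1 = Lv₀ = (7·4 + 2·4 + 4·1; 4·4 + 5·4 + 7·1; 1·4 + 4·4 + 2·1) = (40, 43, 22)
w2 = Lw1 = (7·40 + 2·43 + 4·22; 4·40 + 5·43 + 7·22; 1·40 + 4·43 + 2·22) = (454, 529, 256)
The requested component of w2 is 256.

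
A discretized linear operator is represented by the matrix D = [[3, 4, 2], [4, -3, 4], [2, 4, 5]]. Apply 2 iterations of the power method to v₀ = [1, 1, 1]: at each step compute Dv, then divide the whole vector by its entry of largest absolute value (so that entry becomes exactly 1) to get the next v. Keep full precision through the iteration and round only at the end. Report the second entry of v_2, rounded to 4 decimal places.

Dv0 = (9.00000, 5.00000, 11.00000); divide by 11.00000 → v1 = (0.81818, 0.45455, 1.00000)
Dv1 = (6.27273, 5.90909, 8.45455); divide by 8.45455 → v2 = (0.74194, 0.69892, 1.00000)
Requested entry of v2: 65/93 = 0.6989

0.6989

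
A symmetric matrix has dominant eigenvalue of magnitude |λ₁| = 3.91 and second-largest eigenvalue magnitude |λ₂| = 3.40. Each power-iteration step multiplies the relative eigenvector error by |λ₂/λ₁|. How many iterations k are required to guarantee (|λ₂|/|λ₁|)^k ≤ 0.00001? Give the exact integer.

|λ₂/λ₁| = 3.40/3.91 = 0.86957
Need k ≥ ln(0.00001) / ln(0.86957) = -11.5129 / -0.1398 ≈ 82.375
Smallest integer k satisfying the bound: 83

83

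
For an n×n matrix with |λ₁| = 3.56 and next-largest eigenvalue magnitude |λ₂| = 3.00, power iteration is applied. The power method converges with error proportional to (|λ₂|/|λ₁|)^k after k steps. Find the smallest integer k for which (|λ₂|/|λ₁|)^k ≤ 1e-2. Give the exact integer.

|λ₂/λ₁| = 3.00/3.56 = 0.84270
Need k ≥ ln(1e-2) / ln(0.84270) = -4.6052 / -0.1711 ≈ 26.907
Smallest integer k satisfying the bound: 27

27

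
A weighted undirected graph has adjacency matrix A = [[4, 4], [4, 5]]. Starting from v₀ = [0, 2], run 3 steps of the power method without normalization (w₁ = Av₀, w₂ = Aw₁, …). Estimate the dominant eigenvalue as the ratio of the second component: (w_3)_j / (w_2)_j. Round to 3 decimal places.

w1 = Av₀ = (4·0 + 4·2; 4·0 + 5·2) = (8, 10)
w2 = Aw1 = (4·8 + 4·10; 4·8 + 5·10) = (72, 82)
w3 = Aw2 = (616, 698)
Ratio at component: 698 / 82 = 8.512

λ ≈ 8.512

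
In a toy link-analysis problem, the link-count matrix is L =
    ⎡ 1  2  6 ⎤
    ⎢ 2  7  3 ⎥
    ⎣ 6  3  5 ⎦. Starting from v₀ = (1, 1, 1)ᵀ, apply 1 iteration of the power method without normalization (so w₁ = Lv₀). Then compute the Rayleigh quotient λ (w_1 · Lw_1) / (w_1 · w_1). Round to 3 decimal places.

w1 = Lv₀ = (1·1 + 2·1 + 6·1; 2·1 + 7·1 + 3·1; 6·1 + 3·1 + 5·1) = (9, 12, 14)
Lw1 = (117, 144, 160)
w1·Lw1 = 9·117 + 12·144 + 14·160 = 5021; w1·w1 = 9·9 + 12·12 + 14·14 = 421
λ ≈ 5021/421 = 11.926

λ ≈ 11.926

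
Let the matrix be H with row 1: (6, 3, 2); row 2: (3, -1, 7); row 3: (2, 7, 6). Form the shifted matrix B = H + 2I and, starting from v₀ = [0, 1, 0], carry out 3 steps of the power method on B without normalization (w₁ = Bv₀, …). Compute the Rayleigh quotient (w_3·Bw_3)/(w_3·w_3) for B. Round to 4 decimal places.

B = H + 2I has rows (8, 3, 2); (3, 1, 7); (2, 7, 8)
w1 = Bv₀ = (8·0 + 3·1 + 2·0; 3·0 + 1·1 + 7·0; 2·0 + 7·1 + 8·0) = (3, 1, 7)
w2 = Bw1 = (8·3 + 3·1 + 2·7; 3·3 + 1·1 + 7·7; 2·3 + 7·1 + 8·7) = (41, 59, 69)
w3 = Bw2 = (643, 665, 1047)
Bw3 = (9233, 9923, 14317)
w3·Bw3 = 27525513; w3·w3 = 1951883; μ ≈ 27525513/1951883 = 14.1020

14.1020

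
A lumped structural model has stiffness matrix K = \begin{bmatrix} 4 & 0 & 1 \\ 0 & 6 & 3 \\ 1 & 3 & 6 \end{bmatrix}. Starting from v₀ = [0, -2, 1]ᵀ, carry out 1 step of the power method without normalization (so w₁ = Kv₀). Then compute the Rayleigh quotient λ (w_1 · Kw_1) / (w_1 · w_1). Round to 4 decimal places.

w1 = Kv₀ = (4·0 + 0·(-2) + 1·1; 0·0 + 6·(-2) + 3·1; 1·0 + 3·(-2) + 6·1) = (1, -9, 0)
Kw1 = (4, -54, -26)
w1·Kw1 = 1·4 + (-9)·(-54) + 0·(-26) = 490; w1·w1 = 1·1 + (-9)·(-9) + 0·0 = 82
λ ≈ 490/82 = 5.9756

λ ≈ 5.9756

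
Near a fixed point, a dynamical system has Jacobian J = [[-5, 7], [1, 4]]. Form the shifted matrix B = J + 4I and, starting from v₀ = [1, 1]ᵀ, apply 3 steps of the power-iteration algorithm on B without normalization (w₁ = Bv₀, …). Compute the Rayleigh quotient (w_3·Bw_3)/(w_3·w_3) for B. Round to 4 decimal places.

μ ≈ 8.7284

B = J + 4I has rows (-1, 7); (1, 8)
w1 = Bv₀ = ((-1)·1 + 7·1; 1·1 + 8·1) = (6, 9)
w2 = Bw1 = ((-1)·6 + 7·9; 1·6 + 8·9) = (57, 78)
w3 = Bw2 = (489, 681)
Bw3 = (4278, 5937)
w3·Bw3 = 6135039; w3·w3 = 702882; μ ≈ 6135039/702882 = 8.7284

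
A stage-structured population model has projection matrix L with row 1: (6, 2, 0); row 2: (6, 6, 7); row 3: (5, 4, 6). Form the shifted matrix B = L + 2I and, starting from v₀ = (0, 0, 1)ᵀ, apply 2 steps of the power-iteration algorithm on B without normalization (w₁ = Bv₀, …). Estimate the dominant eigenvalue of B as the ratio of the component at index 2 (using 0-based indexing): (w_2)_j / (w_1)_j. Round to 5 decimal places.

μ ≈ 11.50000

B = L + 2I has rows (8, 2, 0); (6, 8, 7); (5, 4, 8)
w1 = Bv₀ = (0, 7, 8)
w2 = Bw1 = (14, 112, 92)
Ratio: 92/8 = 11.50000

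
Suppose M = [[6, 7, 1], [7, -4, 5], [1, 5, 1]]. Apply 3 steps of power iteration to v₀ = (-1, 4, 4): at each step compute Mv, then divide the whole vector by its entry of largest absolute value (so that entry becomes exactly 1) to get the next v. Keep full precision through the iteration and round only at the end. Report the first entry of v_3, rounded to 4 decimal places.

Mv0 = (26.00000, -3.00000, 23.00000); divide by 26.00000 → v1 = (1.00000, -0.11538, 0.88462)
Mv1 = (6.07692, 11.88462, 1.30769); divide by 11.88462 → v2 = (0.51133, 1.00000, 0.11003)
Mv2 = (10.17799, 0.12945, 5.62136); divide by 10.17799 → v3 = (1.00000, 0.01272, 0.55231)
Requested entry of v3: 3145/3145 = 1.0000

1.0000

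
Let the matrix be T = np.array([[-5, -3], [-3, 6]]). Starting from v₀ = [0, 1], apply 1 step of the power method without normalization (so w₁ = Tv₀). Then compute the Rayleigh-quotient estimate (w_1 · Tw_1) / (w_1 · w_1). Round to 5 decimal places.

6.20000

w1 = Tv₀ = (-3, 6)
Tw1 = (-3, 45)
w1·Tw1 = (-3)·(-3) + 6·45 = 279; w1·w1 = (-3)·(-3) + 6·6 = 45
λ ≈ 279/45 = 6.20000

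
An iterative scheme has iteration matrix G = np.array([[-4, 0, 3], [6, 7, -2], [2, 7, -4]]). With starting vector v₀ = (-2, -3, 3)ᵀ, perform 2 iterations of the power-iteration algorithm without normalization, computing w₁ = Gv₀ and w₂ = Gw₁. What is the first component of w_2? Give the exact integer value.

w1 = Gv₀ = ((-4)·(-2) + 0·(-3) + 3·3; 6·(-2) + 7·(-3) + (-2)·3; 2·(-2) + 7·(-3) + (-4)·3) = (17, -39, -37)
w2 = Gw1 = ((-4)·17 + 0·(-39) + 3·(-37); 6·17 + 7·(-39) + (-2)·(-37); 2·17 + 7·(-39) + (-4)·(-37)) = (-179, -97, -91)
The requested component of w2 is -179.

-179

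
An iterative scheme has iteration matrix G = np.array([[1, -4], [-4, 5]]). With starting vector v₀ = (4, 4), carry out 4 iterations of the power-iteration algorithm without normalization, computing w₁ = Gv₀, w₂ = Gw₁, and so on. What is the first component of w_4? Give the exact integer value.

-2108

w1 = Gv₀ = (1·4 + (-4)·4; (-4)·4 + 5·4) = (-12, 4)
w2 = Gw1 = (1·(-12) + (-4)·4; (-4)·(-12) + 5·4) = (-28, 68)
w3 = Gw2 = (-300, 452)
w4 = Gw3 = (-2108, 3460)
The requested component of w4 is -2108.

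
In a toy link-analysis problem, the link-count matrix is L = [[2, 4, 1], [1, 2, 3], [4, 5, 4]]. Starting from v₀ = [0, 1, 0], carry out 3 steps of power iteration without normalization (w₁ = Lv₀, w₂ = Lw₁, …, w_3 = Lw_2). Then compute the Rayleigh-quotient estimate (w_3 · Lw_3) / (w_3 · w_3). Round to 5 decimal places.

8.56086

w1 = Lv₀ = (4, 2, 5)
w2 = Lw1 = (21, 23, 46)
w3 = Lw2 = (180, 205, 383)
Lw3 = (1563, 1739, 3277)
w3·Lw3 = 180·1563 + 205·1739 + 383·3277 = 1892926; w3·w3 = 180·180 + 205·205 + 383·383 = 221114
λ ≈ 1892926/221114 = 8.56086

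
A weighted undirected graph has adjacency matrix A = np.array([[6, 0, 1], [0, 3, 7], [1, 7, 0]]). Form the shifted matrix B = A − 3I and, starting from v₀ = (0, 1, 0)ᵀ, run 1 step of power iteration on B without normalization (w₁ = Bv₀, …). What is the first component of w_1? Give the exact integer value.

B = A − 3I has rows (3, 0, 1); (0, 0, 7); (1, 7, -3)
w1 = Bv₀ = (0, 0, 7)
Requested component of w1: 0

0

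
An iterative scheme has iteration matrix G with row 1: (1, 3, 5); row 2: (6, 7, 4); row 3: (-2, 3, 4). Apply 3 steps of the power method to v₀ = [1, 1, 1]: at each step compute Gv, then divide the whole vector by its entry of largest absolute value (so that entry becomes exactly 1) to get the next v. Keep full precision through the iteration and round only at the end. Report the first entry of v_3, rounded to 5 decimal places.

Gv0 = (9.000000, 17.000000, 5.000000); divide by 17.000000 → v1 = (0.529412, 1.000000, 0.294118)
Gv1 = (5.000000, 11.352941, 3.117647); divide by 11.352941 → v2 = (0.440415, 1.000000, 0.274611)
Gv2 = (4.813472, 10.740933, 3.217617); divide by 10.740933 → v3 = (0.448143, 1.000000, 0.299566)
Requested entry of v3: 929/2073 = 0.44814

0.44814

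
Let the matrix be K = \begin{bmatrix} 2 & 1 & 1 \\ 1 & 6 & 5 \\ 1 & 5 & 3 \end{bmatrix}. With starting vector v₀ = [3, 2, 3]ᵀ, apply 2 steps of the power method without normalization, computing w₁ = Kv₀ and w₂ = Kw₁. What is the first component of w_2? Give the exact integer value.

74

w1 = Kv₀ = (2·3 + 1·2 + 1·3; 1·3 + 6·2 + 5·3; 1·3 + 5·2 + 3·3) = (11, 30, 22)
w2 = Kw1 = (2·11 + 1·30 + 1·22; 1·11 + 6·30 + 5·22; 1·11 + 5·30 + 3·22) = (74, 301, 227)
The requested component of w2 is 74.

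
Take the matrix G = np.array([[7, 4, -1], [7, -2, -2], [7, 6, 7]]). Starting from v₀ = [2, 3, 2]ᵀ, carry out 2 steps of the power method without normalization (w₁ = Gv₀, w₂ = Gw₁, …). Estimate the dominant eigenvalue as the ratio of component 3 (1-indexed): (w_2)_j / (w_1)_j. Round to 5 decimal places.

w1 = Gv₀ = (7·2 + 4·3 + (-1)·2; 7·2 + (-2)·3 + (-2)·2; 7·2 + 6·3 + 7·2) = (24, 4, 46)
w2 = Gw1 = (7·24 + 4·4 + (-1)·46; 7·24 + (-2)·4 + (-2)·46; 7·24 + 6·4 + 7·46) = (138, 68, 514)
Ratio at component: 514 / 46 = 11.17391

11.17391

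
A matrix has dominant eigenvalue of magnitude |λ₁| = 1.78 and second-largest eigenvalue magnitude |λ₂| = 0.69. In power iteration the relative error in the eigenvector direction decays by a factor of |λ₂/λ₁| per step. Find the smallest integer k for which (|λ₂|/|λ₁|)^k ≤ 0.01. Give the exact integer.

|λ₂/λ₁| = 0.69/1.78 = 0.38764
Need k ≥ ln(0.01) / ln(0.38764) = -4.6052 / -0.9477 ≈ 4.859
Smallest integer k satisfying the bound: 5

5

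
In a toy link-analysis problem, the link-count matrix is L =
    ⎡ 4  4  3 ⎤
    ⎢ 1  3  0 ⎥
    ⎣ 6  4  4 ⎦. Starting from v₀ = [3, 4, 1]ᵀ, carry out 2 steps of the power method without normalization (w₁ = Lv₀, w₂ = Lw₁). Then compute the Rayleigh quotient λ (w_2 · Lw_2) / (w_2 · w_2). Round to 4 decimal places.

λ ≈ 9.1224

w1 = Lv₀ = (31, 15, 38)
w2 = Lw1 = (298, 76, 398)
Lw2 = (2690, 526, 3684)
w2·Lw2 = 298·2690 + 76·526 + 398·3684 = 2307828; w2·w2 = 298·298 + 76·76 + 398·398 = 252984
λ ≈ 2307828/252984 = 9.1224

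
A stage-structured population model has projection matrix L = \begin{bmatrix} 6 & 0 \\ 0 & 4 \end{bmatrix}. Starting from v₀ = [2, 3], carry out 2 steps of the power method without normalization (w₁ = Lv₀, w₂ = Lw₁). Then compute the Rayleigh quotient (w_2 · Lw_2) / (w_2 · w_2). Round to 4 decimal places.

w1 = Lv₀ = (6·2 + 0·3; 0·2 + 4·3) = (12, 12)
w2 = Lw1 = (6·12 + 0·12; 0·12 + 4·12) = (72, 48)
Lw2 = (432, 192)
w2·Lw2 = 72·432 + 48·192 = 40320; w2·w2 = 72·72 + 48·48 = 7488
λ ≈ 40320/7488 = 5.3846

5.3846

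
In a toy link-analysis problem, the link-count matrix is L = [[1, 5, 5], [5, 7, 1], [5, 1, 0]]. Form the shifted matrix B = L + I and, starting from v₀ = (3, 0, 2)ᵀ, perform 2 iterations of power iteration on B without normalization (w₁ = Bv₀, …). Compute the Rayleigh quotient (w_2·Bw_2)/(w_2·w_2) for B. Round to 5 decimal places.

B = L + I has rows (2, 5, 5); (5, 8, 1); (5, 1, 1)
w1 = Bv₀ = (2·3 + 5·0 + 5·2; 5·3 + 8·0 + 1·2; 5·3 + 1·0 + 1·2) = (16, 17, 17)
w2 = Bw1 = (2·16 + 5·17 + 5·17; 5·16 + 8·17 + 1·17; 5·16 + 1·17 + 1·17) = (202, 233, 114)
Bw2 = (2139, 2988, 1357)
w2·Bw2 = 1282980; w2·w2 = 108089; μ ≈ 1282980/108089 = 11.86966

μ ≈ 11.86966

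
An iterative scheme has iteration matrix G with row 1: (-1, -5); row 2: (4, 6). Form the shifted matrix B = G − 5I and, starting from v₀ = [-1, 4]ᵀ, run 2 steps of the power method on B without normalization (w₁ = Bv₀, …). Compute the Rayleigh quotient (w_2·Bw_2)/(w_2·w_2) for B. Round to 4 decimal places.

μ ≈ -3.3846

B = G − 5I has rows (-6, -5); (4, 1)
w1 = Bv₀ = ((-6)·(-1) + (-5)·4; 4·(-1) + 1·4) = (-14, 0)
w2 = Bw1 = ((-6)·(-14) + (-5)·0; 4·(-14) + 1·0) = (84, -56)
Bw2 = (-224, 280)
w2·Bw2 = -34496; w2·w2 = 10192; μ ≈ -34496/10192 = -3.3846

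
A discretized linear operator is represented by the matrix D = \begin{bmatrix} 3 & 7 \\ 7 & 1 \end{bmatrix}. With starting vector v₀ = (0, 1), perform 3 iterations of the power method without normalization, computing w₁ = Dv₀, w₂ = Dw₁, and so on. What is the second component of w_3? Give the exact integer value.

w1 = Dv₀ = (7, 1)
w2 = Dw1 = (28, 50)
w3 = Dw2 = (434, 246)
The requested component of w3 is 246.

246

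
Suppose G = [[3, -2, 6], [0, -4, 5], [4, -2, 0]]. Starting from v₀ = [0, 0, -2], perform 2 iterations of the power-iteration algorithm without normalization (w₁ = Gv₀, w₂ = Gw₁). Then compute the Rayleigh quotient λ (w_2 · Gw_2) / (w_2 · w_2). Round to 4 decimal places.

-1.2242

w1 = Gv₀ = (-12, -10, 0)
w2 = Gw1 = (-16, 40, -28)
Gw2 = (-296, -300, -144)
w2·Gw2 = (-16)·(-296) + 40·(-300) + (-28)·(-144) = -3232; w2·w2 = (-16)·(-16) + 40·40 + (-28)·(-28) = 2640
λ ≈ -3232/2640 = -1.2242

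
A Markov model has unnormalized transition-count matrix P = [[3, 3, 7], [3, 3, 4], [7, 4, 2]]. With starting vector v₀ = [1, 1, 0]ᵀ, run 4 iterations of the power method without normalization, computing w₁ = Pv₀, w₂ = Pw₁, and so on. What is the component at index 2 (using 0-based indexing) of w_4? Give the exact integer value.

w1 = Pv₀ = (6, 6, 11)
w2 = Pw1 = (113, 80, 88)
w3 = Pw2 = (1195, 931, 1287)
w4 = Pw3 = (15387, 11526, 14663)
The requested component of w4 is 14663.

14663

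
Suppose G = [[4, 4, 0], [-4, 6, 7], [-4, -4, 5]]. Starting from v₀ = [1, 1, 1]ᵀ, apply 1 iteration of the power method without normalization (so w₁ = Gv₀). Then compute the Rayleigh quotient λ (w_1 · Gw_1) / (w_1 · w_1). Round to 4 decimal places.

λ ≈ 5.2078

w1 = Gv₀ = (8, 9, -3)
Gw1 = (68, 1, -83)
w1·Gw1 = 8·68 + 9·1 + (-3)·(-83) = 802; w1·w1 = 8·8 + 9·9 + (-3)·(-3) = 154
λ ≈ 802/154 = 5.2078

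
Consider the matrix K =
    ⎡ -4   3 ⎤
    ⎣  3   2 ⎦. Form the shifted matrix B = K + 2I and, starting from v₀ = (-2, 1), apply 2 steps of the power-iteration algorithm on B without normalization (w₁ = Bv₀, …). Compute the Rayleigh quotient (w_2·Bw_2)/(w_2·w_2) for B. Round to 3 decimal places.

B = K + 2I has rows (-2, 3); (3, 4)
w1 = Bv₀ = (7, -2)
w2 = Bw1 = (-20, 13)
Bw2 = (79, -8)
w2·Bw2 = -1684; w2·w2 = 569; μ ≈ -1684/569 = -2.960

μ ≈ -2.960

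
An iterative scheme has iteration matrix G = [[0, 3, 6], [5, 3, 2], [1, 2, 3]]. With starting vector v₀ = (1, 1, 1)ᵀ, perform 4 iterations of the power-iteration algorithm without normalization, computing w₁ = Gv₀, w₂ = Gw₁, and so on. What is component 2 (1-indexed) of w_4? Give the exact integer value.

5532

w1 = Gv₀ = (0·1 + 3·1 + 6·1; 5·1 + 3·1 + 2·1; 1·1 + 2·1 + 3·1) = (9, 10, 6)
w2 = Gw1 = (0·9 + 3·10 + 6·6; 5·9 + 3·10 + 2·6; 1·9 + 2·10 + 3·6) = (66, 87, 47)
w3 = Gw2 = (543, 685, 381)
w4 = Gw3 = (4341, 5532, 3056)
The requested component of w4 is 5532.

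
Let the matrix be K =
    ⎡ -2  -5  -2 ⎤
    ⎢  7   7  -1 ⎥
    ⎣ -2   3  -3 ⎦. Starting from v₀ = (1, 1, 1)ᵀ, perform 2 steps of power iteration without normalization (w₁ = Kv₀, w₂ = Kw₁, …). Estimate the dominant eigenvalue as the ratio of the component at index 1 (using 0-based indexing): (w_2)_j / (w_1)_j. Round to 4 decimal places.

2.3077

w1 = Kv₀ = ((-2)·1 + (-5)·1 + (-2)·1; 7·1 + 7·1 + (-1)·1; (-2)·1 + 3·1 + (-3)·1) = (-9, 13, -2)
w2 = Kw1 = ((-2)·(-9) + (-5)·13 + (-2)·(-2); 7·(-9) + 7·13 + (-1)·(-2); (-2)·(-9) + 3·13 + (-3)·(-2)) = (-43, 30, 63)
Ratio at component: 30 / 13 = 2.3077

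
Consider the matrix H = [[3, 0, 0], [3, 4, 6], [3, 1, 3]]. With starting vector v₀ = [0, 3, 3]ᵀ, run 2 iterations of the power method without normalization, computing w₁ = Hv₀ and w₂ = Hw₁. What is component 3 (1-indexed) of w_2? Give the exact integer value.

66

w1 = Hv₀ = (3·0 + 0·3 + 0·3; 3·0 + 4·3 + 6·3; 3·0 + 1·3 + 3·3) = (0, 30, 12)
w2 = Hw1 = (3·0 + 0·30 + 0·12; 3·0 + 4·30 + 6·12; 3·0 + 1·30 + 3·12) = (0, 192, 66)
The requested component of w2 is 66.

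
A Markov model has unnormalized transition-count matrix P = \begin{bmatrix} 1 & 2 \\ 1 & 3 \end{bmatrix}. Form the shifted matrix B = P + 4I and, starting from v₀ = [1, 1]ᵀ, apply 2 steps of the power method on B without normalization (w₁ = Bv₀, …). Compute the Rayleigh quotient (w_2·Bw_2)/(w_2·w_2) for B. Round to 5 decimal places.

7.67534

B = P + 4I has rows (5, 2); (1, 7)
w1 = Bv₀ = (5·1 + 2·1; 1·1 + 7·1) = (7, 8)
w2 = Bw1 = (5·7 + 2·8; 1·7 + 7·8) = (51, 63)
Bw2 = (381, 492)
w2·Bw2 = 50427; w2·w2 = 6570; μ ≈ 50427/6570 = 7.67534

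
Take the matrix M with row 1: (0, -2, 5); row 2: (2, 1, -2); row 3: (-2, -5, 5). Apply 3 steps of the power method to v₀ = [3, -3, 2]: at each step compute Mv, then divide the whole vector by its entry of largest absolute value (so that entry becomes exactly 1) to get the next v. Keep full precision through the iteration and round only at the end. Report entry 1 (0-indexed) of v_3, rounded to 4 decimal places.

0.1441

Mv0 = (16.00000, -1.00000, 19.00000); divide by 19.00000 → v1 = (0.84211, -0.05263, 1.00000)
Mv1 = (5.10526, -0.36842, 3.57895); divide by 5.10526 → v2 = (1.00000, -0.07216, 0.70103)
Mv2 = (3.64948, 0.52577, 1.86598); divide by 3.64948 → v3 = (1.00000, 0.14407, 0.51130)
Requested entry of v3: 51/354 = 0.1441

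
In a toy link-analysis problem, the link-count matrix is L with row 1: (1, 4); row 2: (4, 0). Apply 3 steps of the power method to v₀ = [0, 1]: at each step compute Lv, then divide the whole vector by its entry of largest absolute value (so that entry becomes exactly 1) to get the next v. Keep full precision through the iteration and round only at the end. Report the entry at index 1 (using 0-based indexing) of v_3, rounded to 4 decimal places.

0.2353

Lv0 = (4.00000, 0.00000); divide by 4.00000 → v1 = (1.00000, 0.00000)
Lv1 = (1.00000, 4.00000); divide by 4.00000 → v2 = (0.25000, 1.00000)
Lv2 = (4.25000, 1.00000); divide by 4.25000 → v3 = (1.00000, 0.23529)
Requested entry of v3: 16/68 = 0.2353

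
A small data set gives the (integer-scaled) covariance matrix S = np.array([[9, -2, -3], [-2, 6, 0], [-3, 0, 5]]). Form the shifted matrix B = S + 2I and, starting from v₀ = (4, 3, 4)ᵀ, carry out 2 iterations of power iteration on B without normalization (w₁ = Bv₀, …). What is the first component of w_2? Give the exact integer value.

B = S + 2I has rows (11, -2, -3); (-2, 8, 0); (-3, 0, 7)
w1 = Bv₀ = (11·4 + (-2)·3 + (-3)·4; (-2)·4 + 8·3 + 0·4; (-3)·4 + 0·3 + 7·4) = (26, 16, 16)
w2 = Bw1 = (11·26 + (-2)·16 + (-3)·16; (-2)·26 + 8·16 + 0·16; (-3)·26 + 0·16 + 7·16) = (206, 76, 34)
Requested component of w2: 206

206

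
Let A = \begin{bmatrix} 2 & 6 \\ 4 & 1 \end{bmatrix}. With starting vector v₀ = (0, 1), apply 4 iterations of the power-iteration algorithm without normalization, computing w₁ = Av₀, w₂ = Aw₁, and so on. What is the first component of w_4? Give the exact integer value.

954

w1 = Av₀ = (2·0 + 6·1; 4·0 + 1·1) = (6, 1)
w2 = Aw1 = (2·6 + 6·1; 4·6 + 1·1) = (18, 25)
w3 = Aw2 = (186, 97)
w4 = Aw3 = (954, 841)
The requested component of w4 is 954.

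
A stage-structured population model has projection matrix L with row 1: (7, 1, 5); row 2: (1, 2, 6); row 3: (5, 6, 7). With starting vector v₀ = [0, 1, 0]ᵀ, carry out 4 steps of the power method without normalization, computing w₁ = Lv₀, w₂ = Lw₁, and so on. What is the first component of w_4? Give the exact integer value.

9008

w1 = Lv₀ = (1, 2, 6)
w2 = Lw1 = (39, 41, 59)
w3 = Lw2 = (609, 475, 854)
w4 = Lw3 = (9008, 6683, 11873)
The requested component of w4 is 9008.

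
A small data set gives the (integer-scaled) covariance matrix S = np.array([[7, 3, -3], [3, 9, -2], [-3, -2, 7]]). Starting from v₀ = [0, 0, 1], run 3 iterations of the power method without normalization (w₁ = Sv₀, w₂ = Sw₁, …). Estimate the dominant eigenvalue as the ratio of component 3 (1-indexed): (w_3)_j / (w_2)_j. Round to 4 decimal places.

λ ≈ 10.6452

w1 = Sv₀ = (7·0 + 3·0 + (-3)·1; 3·0 + 9·0 + (-2)·1; (-3)·0 + (-2)·0 + 7·1) = (-3, -2, 7)
w2 = Sw1 = (7·(-3) + 3·(-2) + (-3)·7; 3·(-3) + 9·(-2) + (-2)·7; (-3)·(-3) + (-2)·(-2) + 7·7) = (-48, -41, 62)
w3 = Sw2 = (-645, -637, 660)
Ratio at component: 660 / 62 = 10.6452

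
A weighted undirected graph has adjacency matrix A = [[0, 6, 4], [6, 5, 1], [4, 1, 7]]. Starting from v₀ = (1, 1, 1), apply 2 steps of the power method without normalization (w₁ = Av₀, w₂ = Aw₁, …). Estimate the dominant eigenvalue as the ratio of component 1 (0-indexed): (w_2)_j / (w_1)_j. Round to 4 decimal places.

w1 = Av₀ = (10, 12, 12)
w2 = Aw1 = (120, 132, 136)
Ratio at component: 132 / 12 = 11.0000

11.0000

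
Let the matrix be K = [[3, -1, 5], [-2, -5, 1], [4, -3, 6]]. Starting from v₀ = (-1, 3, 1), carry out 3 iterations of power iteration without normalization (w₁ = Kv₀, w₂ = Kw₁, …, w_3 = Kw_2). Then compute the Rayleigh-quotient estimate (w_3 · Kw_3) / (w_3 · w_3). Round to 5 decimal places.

λ ≈ 3.77055

w1 = Kv₀ = (3·(-1) + (-1)·3 + 5·1; (-2)·(-1) + (-5)·3 + 1·1; 4·(-1) + (-3)·3 + 6·1) = (-1, -12, -7)
w2 = Kw1 = (3·(-1) + (-1)·(-12) + 5·(-7); (-2)·(-1) + (-5)·(-12) + 1·(-7); 4·(-1) + (-3)·(-12) + 6·(-7)) = (-26, 55, -10)
w3 = Kw2 = (-183, -233, -329)
Kw3 = (-1961, 1202, -2007)
w3·Kw3 = (-183)·(-1961) + (-233)·1202 + (-329)·(-2007) = 739100; w3·w3 = (-183)·(-183) + (-233)·(-233) + (-329)·(-329) = 196019
λ ≈ 739100/196019 = 3.77055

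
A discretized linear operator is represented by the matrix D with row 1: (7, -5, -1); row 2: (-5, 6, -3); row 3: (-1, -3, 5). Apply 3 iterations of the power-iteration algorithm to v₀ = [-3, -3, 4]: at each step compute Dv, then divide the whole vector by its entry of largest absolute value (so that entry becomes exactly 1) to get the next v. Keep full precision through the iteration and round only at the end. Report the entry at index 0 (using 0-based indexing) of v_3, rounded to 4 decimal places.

0.1828

Dv0 = (-10.00000, -15.00000, 32.00000); divide by 32.00000 → v1 = (-0.31250, -0.46875, 1.00000)
Dv1 = (-0.84375, -4.25000, 6.71875); divide by 6.71875 → v2 = (-0.12558, -0.63256, 1.00000)
Dv2 = (1.28372, -6.16744, 7.02326); divide by 7.02326 → v3 = (0.18278, -0.87815, 1.00000)
Requested entry of v3: 276/1510 = 0.1828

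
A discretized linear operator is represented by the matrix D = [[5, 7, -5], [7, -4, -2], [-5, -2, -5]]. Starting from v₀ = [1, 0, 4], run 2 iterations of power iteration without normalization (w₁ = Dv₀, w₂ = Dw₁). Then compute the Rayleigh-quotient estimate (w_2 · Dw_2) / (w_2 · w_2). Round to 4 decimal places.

w1 = Dv₀ = (5·1 + 7·0 + (-5)·4; 7·1 + (-4)·0 + (-2)·4; (-5)·1 + (-2)·0 + (-5)·4) = (-15, -1, -25)
w2 = Dw1 = (5·(-15) + 7·(-1) + (-5)·(-25); 7·(-15) + (-4)·(-1) + (-2)·(-25); (-5)·(-15) + (-2)·(-1) + (-5)·(-25)) = (43, -51, 202)
Dw2 = (-1152, 101, -1123)
w2·Dw2 = 43·(-1152) + (-51)·101 + 202·(-1123) = -281533; w2·w2 = 43·43 + (-51)·(-51) + 202·202 = 45254
λ ≈ -281533/45254 = -6.2212

-6.2212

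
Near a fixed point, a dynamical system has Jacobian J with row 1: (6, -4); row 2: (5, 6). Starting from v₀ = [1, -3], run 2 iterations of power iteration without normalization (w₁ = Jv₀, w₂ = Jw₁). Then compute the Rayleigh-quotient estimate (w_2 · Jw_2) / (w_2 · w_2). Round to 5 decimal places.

6.07458

w1 = Jv₀ = (6·1 + (-4)·(-3); 5·1 + 6·(-3)) = (18, -13)
w2 = Jw1 = (6·18 + (-4)·(-13); 5·18 + 6·(-13)) = (160, 12)
Jw2 = (912, 872)
w2·Jw2 = 160·912 + 12·872 = 156384; w2·w2 = 160·160 + 12·12 = 25744
λ ≈ 156384/25744 = 6.07458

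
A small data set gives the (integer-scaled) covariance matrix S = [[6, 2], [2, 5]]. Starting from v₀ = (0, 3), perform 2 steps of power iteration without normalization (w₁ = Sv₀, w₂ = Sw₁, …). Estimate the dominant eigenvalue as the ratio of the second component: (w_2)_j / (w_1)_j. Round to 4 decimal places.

λ ≈ 5.8000

w1 = Sv₀ = (6·0 + 2·3; 2·0 + 5·3) = (6, 15)
w2 = Sw1 = (6·6 + 2·15; 2·6 + 5·15) = (66, 87)
Ratio at component: 87 / 15 = 5.8000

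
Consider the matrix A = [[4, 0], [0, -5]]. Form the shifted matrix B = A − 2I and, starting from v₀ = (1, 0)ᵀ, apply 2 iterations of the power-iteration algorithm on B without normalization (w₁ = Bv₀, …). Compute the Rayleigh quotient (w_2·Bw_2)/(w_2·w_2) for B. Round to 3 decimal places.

B = A − 2I has rows (2, 0); (0, -7)
w1 = Bv₀ = (2·1 + 0·0; 0·1 + (-7)·0) = (2, 0)
w2 = Bw1 = (2·2 + 0·0; 0·2 + (-7)·0) = (4, 0)
Bw2 = (8, 0)
w2·Bw2 = 32; w2·w2 = 16; μ ≈ 32/16 = 2.000

μ ≈ 2.000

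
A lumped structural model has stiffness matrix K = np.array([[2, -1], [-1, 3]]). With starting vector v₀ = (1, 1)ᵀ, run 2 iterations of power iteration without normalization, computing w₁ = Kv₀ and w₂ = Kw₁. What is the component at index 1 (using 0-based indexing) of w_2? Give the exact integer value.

w1 = Kv₀ = (2·1 + (-1)·1; (-1)·1 + 3·1) = (1, 2)
w2 = Kw1 = (2·1 + (-1)·2; (-1)·1 + 3·2) = (0, 5)
The requested component of w2 is 5.

5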